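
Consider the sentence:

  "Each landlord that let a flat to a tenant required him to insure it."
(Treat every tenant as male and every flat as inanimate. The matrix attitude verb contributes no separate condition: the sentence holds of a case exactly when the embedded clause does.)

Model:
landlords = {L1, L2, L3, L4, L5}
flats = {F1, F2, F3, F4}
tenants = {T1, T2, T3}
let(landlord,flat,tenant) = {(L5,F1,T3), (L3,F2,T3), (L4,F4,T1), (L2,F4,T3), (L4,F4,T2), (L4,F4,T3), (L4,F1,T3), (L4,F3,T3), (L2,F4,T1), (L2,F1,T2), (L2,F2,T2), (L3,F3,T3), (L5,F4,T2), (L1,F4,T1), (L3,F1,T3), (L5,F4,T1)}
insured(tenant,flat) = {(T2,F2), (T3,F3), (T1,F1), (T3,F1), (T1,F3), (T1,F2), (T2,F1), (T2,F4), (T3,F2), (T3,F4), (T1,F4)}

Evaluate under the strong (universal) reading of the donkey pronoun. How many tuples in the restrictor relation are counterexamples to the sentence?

0

"him" takes "a tenant" as antecedent and "it" takes "a flat"; both are donkey pronouns co-varying with the restrictor.
Strong reading: for every (l,f,t) with let(l,f,t), insured(t,f).
Restrictor triples: (L1,F4,T1)→insured(T1,F4) ✓  (L2,F1,T2)→insured(T2,F1) ✓  (L2,F2,T2)→insured(T2,F2) ✓  (L2,F4,T1)→insured(T1,F4) ✓  (L2,F4,T3)→insured(T3,F4) ✓  (L3,F1,T3)→insured(T3,F1) ✓  (L3,F2,T3)→insured(T3,F2) ✓  (L3,F3,T3)→insured(T3,F3) ✓  (L4,F1,T3)→insured(T3,F1) ✓  (L4,F3,T3)→insured(T3,F3) ✓  (L4,F4,T1)→insured(T1,F4) ✓  (L4,F4,T2)→insured(T2,F4) ✓  (L4,F4,T3)→insured(T3,F4) ✓  (L5,F1,T3)→insured(T3,F1) ✓  (L5,F4,T1)→insured(T1,F4) ✓  (L5,F4,T2)→insured(T2,F4) ✓
Counterexamples (restrictor triples failing the scope): 0.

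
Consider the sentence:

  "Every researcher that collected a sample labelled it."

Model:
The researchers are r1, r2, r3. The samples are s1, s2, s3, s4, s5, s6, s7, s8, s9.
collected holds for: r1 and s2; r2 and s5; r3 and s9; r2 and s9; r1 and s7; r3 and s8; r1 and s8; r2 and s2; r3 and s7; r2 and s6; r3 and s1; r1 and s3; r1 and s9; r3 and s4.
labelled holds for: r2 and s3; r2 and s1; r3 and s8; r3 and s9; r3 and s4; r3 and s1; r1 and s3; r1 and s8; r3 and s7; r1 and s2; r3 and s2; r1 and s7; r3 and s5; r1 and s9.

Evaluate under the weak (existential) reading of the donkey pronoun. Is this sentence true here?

"it" takes "a sample" as antecedent — a donkey pronoun bound across the clause boundary.
Weak reading: every researcher r with some collected-sample has at least one collected-sample s such that labelled(r,s).
Per researcher: r1:✓  r2:✗  r3:✓
r2 has no witness among its collected-samples.

False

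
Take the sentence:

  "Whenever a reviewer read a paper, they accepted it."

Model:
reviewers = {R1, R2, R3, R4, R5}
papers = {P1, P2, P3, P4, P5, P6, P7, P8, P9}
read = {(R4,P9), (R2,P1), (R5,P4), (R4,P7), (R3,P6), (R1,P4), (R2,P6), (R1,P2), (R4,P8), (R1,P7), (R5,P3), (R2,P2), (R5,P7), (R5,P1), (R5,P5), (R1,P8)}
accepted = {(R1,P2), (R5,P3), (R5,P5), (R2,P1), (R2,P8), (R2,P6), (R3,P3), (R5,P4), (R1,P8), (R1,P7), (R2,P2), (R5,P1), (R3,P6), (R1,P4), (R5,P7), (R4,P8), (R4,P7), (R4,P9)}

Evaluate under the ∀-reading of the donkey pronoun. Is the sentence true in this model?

"it" takes "a paper" as antecedent — a donkey pronoun bound across the clause boundary.
Strong reading: for every (r,p) with read(r,p), accepted(r,p).
Restrictor pairs: (R1,P2) ✓  (R1,P4) ✓  (R1,P7) ✓  (R1,P8) ✓  (R2,P1) ✓  (R2,P2) ✓  (R2,P6) ✓  (R3,P6) ✓  (R4,P7) ✓  (R4,P8) ✓  (R4,P9) ✓  (R5,P1) ✓  (R5,P3) ✓  (R5,P4) ✓  (R5,P5) ✓  (R5,P7) ✓
Every restrictor pair satisfies the scope.

True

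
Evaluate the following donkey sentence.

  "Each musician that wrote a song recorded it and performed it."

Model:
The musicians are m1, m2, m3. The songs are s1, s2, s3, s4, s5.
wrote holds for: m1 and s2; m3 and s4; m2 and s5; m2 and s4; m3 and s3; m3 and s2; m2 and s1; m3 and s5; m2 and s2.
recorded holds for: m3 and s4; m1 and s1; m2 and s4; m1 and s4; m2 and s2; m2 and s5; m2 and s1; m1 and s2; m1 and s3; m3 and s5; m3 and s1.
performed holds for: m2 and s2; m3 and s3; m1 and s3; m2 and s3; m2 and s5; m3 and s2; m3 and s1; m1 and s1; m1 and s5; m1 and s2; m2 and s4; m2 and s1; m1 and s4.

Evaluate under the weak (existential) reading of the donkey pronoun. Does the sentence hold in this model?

False

"it" takes "a song" as antecedent — a donkey pronoun bound across the clause boundary.
Weak reading: every musician m with some wrote-song has at least one wrote-song s such that recorded(m,s) ∧ performed(m,s).
Per musician: m1:✓  m2:✓  m3:✗
m3 has no witness among its wrote-songs.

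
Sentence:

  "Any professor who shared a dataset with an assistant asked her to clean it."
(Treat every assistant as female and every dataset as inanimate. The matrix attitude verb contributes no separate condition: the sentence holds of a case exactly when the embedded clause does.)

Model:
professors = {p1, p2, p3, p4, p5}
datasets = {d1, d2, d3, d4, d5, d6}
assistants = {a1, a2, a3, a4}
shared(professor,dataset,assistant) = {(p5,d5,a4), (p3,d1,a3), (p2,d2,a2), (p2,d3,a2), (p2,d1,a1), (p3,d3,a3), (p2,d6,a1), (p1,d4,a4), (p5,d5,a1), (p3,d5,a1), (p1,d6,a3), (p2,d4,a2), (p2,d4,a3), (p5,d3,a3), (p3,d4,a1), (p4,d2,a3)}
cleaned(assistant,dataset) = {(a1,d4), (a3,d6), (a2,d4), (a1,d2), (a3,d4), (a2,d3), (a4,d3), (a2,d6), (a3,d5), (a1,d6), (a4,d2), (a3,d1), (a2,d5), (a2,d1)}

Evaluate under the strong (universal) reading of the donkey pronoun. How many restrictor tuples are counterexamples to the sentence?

9

"her" takes "an assistant" as antecedent and "it" takes "a dataset"; both are donkey pronouns co-varying with the restrictor.
Strong reading: for every (p,d,a) with shared(p,d,a), cleaned(a,d).
Restrictor triples: (p1,d4,a4)→cleaned(a4,d4) ✗  (p1,d6,a3)→cleaned(a3,d6) ✓  (p2,d1,a1)→cleaned(a1,d1) ✗  (p2,d2,a2)→cleaned(a2,d2) ✗  (p2,d3,a2)→cleaned(a2,d3) ✓  (p2,d4,a2)→cleaned(a2,d4) ✓  (p2,d4,a3)→cleaned(a3,d4) ✓  (p2,d6,a1)→cleaned(a1,d6) ✓  (p3,d1,a3)→cleaned(a3,d1) ✓  (p3,d3,a3)→cleaned(a3,d3) ✗  (p3,d4,a1)→cleaned(a1,d4) ✓  (p3,d5,a1)→cleaned(a1,d5) ✗  (p4,d2,a3)→cleaned(a3,d2) ✗  (p5,d3,a3)→cleaned(a3,d3) ✗  (p5,d5,a1)→cleaned(a1,d5) ✗  (p5,d5,a4)→cleaned(a4,d5) ✗
Counterexamples (restrictor triples failing the scope): 9.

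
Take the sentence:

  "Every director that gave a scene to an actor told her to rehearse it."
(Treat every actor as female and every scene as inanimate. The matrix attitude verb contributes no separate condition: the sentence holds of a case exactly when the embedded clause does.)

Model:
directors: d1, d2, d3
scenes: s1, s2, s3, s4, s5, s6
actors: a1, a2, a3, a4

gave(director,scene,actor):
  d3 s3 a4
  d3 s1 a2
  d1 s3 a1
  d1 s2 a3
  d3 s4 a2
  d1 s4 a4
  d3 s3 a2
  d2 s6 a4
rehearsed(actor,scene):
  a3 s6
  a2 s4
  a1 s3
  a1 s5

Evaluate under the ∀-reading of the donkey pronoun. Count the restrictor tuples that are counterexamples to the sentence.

"her" takes "an actor" as antecedent and "it" takes "a scene"; both are donkey pronouns co-varying with the restrictor.
Strong reading: for every (d,s,a) with gave(d,s,a), rehearsed(a,s).
Restrictor triples: (d1,s2,a3)→rehearsed(a3,s2) ✗  (d1,s3,a1)→rehearsed(a1,s3) ✓  (d1,s4,a4)→rehearsed(a4,s4) ✗  (d2,s6,a4)→rehearsed(a4,s6) ✗  (d3,s1,a2)→rehearsed(a2,s1) ✗  (d3,s3,a2)→rehearsed(a2,s3) ✗  (d3,s3,a4)→rehearsed(a4,s3) ✗  (d3,s4,a2)→rehearsed(a2,s4) ✓
Counterexamples (restrictor triples failing the scope): 6.

6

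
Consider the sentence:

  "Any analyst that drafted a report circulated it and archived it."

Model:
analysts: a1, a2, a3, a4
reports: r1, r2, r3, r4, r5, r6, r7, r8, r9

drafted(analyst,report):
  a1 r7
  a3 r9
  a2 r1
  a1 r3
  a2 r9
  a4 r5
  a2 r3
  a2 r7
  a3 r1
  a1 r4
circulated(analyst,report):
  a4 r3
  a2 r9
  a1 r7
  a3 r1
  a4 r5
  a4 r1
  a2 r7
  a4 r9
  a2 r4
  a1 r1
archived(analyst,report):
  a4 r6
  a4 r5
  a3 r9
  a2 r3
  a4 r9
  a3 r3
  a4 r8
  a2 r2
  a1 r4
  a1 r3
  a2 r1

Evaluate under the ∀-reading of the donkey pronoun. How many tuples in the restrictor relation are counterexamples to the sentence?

"it" takes "a report" as antecedent — a donkey pronoun bound across the clause boundary.
Strong reading: for every (a,r) with drafted(a,r), circulated(a,r) ∧ archived(a,r).
Restrictor pairs: (a1,r3) ✗  (a1,r4) ✗  (a1,r7) ✗  (a2,r1) ✗  (a2,r3) ✗  (a2,r7) ✗  (a2,r9) ✗  (a3,r1) ✗  (a3,r9) ✗  (a4,r5) ✓
Counterexamples (restrictor pairs failing the scope): 9.

9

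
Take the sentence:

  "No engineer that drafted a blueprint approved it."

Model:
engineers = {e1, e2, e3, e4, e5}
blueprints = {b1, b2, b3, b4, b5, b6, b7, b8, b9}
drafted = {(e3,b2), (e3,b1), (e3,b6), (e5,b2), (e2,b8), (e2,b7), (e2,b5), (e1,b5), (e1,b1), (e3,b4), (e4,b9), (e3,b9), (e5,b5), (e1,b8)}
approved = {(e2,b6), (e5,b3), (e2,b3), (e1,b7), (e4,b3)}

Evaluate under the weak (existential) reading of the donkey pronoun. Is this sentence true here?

True

"it" takes "a blueprint" as antecedent — a donkey pronoun bound across the clause boundary.
Truth condition: for no (e,b) with drafted(e,b) does approved(e,b) hold.
Restrictor pairs — does the scope hold? (e1,b1):fails  (e1,b5):fails  (e1,b8):fails  (e2,b5):fails  (e2,b7):fails  (e2,b8):fails  (e3,b1):fails  (e3,b2):fails  (e3,b4):fails  (e3,b6):fails  (e3,b9):fails  (e4,b9):fails  (e5,b2):fails  (e5,b5):fails
Scope holds for no restrictor pair, so the sentence is true.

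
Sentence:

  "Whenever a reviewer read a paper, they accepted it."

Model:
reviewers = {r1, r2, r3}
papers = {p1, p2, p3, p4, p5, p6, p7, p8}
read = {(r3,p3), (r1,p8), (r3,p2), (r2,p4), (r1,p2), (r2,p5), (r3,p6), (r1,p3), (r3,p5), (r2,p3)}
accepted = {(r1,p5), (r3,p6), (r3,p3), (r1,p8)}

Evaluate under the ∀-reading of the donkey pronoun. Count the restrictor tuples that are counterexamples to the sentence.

"it" takes "a paper" as antecedent — a donkey pronoun bound across the clause boundary.
Strong reading: for every (r,p) with read(r,p), accepted(r,p).
Restrictor pairs: (r1,p2) ✗  (r1,p3) ✗  (r1,p8) ✓  (r2,p3) ✗  (r2,p4) ✗  (r2,p5) ✗  (r3,p2) ✗  (r3,p3) ✓  (r3,p5) ✗  (r3,p6) ✓
Counterexamples (restrictor pairs failing the scope): 7.

7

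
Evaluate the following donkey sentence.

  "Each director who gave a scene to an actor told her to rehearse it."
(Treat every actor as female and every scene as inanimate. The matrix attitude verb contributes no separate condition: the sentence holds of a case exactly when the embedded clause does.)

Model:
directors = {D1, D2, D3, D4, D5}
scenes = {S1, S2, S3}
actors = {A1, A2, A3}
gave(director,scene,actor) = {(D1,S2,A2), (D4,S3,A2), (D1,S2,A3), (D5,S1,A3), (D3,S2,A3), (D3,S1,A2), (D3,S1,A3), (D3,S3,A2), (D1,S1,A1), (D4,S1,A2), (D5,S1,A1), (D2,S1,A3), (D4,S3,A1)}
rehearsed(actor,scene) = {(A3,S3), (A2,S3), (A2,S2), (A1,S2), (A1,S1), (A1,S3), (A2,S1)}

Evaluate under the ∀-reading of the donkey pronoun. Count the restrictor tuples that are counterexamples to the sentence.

5

"her" takes "an actor" as antecedent and "it" takes "a scene"; both are donkey pronouns co-varying with the restrictor.
Strong reading: for every (d,s,a) with gave(d,s,a), rehearsed(a,s).
Restrictor triples: (D1,S1,A1)→rehearsed(A1,S1) ✓  (D1,S2,A2)→rehearsed(A2,S2) ✓  (D1,S2,A3)→rehearsed(A3,S2) ✗  (D2,S1,A3)→rehearsed(A3,S1) ✗  (D3,S1,A2)→rehearsed(A2,S1) ✓  (D3,S1,A3)→rehearsed(A3,S1) ✗  (D3,S2,A3)→rehearsed(A3,S2) ✗  (D3,S3,A2)→rehearsed(A2,S3) ✓  (D4,S1,A2)→rehearsed(A2,S1) ✓  (D4,S3,A1)→rehearsed(A1,S3) ✓  (D4,S3,A2)→rehearsed(A2,S3) ✓  (D5,S1,A1)→rehearsed(A1,S1) ✓  (D5,S1,A3)→rehearsed(A3,S1) ✗
Counterexamples (restrictor triples failing the scope): 5.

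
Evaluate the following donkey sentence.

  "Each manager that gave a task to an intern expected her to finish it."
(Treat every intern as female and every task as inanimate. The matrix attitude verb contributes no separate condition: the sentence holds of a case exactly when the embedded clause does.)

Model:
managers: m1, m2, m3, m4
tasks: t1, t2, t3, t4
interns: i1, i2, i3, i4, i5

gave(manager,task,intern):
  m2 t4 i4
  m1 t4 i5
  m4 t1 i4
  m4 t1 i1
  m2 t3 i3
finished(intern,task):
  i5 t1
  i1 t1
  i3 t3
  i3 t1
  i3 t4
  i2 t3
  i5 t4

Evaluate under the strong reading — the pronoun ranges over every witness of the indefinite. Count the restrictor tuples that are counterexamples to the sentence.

2

"her" takes "an intern" as antecedent and "it" takes "a task"; both are donkey pronouns co-varying with the restrictor.
Strong reading: for every (m,t,i) with gave(m,t,i), finished(i,t).
Restrictor triples: (m1,t4,i5)→finished(i5,t4) ✓  (m2,t3,i3)→finished(i3,t3) ✓  (m2,t4,i4)→finished(i4,t4) ✗  (m4,t1,i1)→finished(i1,t1) ✓  (m4,t1,i4)→finished(i4,t1) ✗
Counterexamples (restrictor triples failing the scope): 2.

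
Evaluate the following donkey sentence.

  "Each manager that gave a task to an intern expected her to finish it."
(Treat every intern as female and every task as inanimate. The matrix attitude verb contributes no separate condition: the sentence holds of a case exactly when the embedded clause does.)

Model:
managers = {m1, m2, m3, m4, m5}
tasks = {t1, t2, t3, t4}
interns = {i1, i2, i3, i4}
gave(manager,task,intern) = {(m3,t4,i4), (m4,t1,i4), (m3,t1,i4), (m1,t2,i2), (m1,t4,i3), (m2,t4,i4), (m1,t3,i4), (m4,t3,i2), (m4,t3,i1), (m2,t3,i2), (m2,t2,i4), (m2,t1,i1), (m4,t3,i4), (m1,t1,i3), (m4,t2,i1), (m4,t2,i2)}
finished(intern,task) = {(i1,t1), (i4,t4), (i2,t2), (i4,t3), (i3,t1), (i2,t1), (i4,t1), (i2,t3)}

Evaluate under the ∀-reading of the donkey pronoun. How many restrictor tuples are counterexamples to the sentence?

4

"her" takes "an intern" as antecedent and "it" takes "a task"; both are donkey pronouns co-varying with the restrictor.
Strong reading: for every (m,t,i) with gave(m,t,i), finished(i,t).
Restrictor triples: (m1,t1,i3)→finished(i3,t1) ✓  (m1,t2,i2)→finished(i2,t2) ✓  (m1,t3,i4)→finished(i4,t3) ✓  (m1,t4,i3)→finished(i3,t4) ✗  (m2,t1,i1)→finished(i1,t1) ✓  (m2,t2,i4)→finished(i4,t2) ✗  (m2,t3,i2)→finished(i2,t3) ✓  (m2,t4,i4)→finished(i4,t4) ✓  (m3,t1,i4)→finished(i4,t1) ✓  (m3,t4,i4)→finished(i4,t4) ✓  (m4,t1,i4)→finished(i4,t1) ✓  (m4,t2,i1)→finished(i1,t2) ✗  (m4,t2,i2)→finished(i2,t2) ✓  (m4,t3,i1)→finished(i1,t3) ✗  (m4,t3,i2)→finished(i2,t3) ✓  (m4,t3,i4)→finished(i4,t3) ✓
Counterexamples (restrictor triples failing the scope): 4.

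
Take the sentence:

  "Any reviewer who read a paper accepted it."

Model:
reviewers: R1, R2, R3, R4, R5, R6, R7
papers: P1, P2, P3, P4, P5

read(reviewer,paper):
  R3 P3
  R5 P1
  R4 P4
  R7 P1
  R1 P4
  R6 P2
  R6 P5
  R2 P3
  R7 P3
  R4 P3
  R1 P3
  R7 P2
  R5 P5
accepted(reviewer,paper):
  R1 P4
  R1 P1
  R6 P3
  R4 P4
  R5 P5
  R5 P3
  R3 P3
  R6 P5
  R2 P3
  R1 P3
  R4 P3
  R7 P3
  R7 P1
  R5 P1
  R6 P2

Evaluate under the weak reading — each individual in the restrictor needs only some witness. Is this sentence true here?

"it" takes "a paper" as antecedent — a donkey pronoun bound across the clause boundary.
Weak reading: every reviewer r with some read-paper has at least one read-paper p such that accepted(r,p).
Per reviewer: R1:✓  R2:✓  R3:✓  R4:✓  R5:✓  R6:✓  R7:✓
Every reviewer in the restrictor has a witness.

True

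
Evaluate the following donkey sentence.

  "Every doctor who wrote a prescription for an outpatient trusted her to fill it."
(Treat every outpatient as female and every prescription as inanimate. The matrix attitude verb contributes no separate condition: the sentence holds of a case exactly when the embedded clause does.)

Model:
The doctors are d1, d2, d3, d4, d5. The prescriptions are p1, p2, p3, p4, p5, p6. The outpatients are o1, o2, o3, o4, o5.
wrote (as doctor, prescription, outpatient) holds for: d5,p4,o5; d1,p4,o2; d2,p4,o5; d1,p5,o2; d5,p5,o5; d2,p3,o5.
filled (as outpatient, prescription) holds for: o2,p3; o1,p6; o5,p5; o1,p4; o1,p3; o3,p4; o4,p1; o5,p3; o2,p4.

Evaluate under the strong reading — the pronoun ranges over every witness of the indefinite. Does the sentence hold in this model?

"her" takes "an outpatient" as antecedent and "it" takes "a prescription"; both are donkey pronouns co-varying with the restrictor.
Strong reading: for every (d,p,o) with wrote(d,p,o), filled(o,p).
Restrictor triples: (d1,p4,o2)→filled(o2,p4) ✓  (d1,p5,o2)→filled(o2,p5) ✗  (d2,p3,o5)→filled(o5,p3) ✓  (d2,p4,o5)→filled(o5,p4) ✗  (d5,p4,o5)→filled(o5,p4) ✗  (d5,p5,o5)→filled(o5,p5) ✓
Counterexample: (d1,p5,o2) — filled(o2,p5) does not hold.

False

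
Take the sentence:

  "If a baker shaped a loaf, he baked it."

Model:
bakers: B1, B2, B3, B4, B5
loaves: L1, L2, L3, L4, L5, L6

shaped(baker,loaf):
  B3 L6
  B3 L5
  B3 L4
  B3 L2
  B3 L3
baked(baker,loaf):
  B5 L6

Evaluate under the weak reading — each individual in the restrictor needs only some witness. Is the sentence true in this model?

"it" takes "a loaf" as antecedent — a donkey pronoun bound across the clause boundary.
Weak reading: every baker b with some shaped-loaf has at least one shaped-loaf l such that baked(b,l).
Per baker: B3:✗
B3 has no witness among its shaped-loaves.

False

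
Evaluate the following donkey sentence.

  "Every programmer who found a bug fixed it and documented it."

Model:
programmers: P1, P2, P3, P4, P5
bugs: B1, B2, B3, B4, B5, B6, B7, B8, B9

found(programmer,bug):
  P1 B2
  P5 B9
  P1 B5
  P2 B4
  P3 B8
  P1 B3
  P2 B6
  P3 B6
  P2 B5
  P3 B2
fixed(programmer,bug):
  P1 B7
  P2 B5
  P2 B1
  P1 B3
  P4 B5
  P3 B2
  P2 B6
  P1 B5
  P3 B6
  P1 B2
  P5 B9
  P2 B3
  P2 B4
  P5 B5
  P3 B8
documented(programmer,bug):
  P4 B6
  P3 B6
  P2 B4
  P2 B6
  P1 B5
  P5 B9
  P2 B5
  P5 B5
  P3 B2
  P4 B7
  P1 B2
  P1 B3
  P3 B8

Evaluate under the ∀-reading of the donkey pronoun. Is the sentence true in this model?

"it" takes "a bug" as antecedent — a donkey pronoun bound across the clause boundary.
Strong reading: for every (p,b) with found(p,b), fixed(p,b) ∧ documented(p,b).
Restrictor pairs: (P1,B2) ✓  (P1,B3) ✓  (P1,B5) ✓  (P2,B4) ✓  (P2,B5) ✓  (P2,B6) ✓  (P3,B2) ✓  (P3,B6) ✓  (P3,B8) ✓  (P5,B9) ✓
Every restrictor pair satisfies the scope.

True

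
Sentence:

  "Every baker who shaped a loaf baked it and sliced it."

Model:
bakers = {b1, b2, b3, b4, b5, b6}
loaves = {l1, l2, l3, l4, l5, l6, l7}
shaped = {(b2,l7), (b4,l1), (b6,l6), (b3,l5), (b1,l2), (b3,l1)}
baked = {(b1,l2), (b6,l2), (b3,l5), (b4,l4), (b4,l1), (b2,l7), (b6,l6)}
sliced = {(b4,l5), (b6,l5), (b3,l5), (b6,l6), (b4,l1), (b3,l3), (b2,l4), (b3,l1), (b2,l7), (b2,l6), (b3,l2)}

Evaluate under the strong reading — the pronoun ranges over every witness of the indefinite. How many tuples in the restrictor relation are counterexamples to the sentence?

"it" takes "a loaf" as antecedent — a donkey pronoun bound across the clause boundary.
Strong reading: for every (b,l) with shaped(b,l), baked(b,l) ∧ sliced(b,l).
Restrictor pairs: (b1,l2) ✗  (b2,l7) ✓  (b3,l1) ✗  (b3,l5) ✓  (b4,l1) ✓  (b6,l6) ✓
Counterexamples (restrictor pairs failing the scope): 2.

2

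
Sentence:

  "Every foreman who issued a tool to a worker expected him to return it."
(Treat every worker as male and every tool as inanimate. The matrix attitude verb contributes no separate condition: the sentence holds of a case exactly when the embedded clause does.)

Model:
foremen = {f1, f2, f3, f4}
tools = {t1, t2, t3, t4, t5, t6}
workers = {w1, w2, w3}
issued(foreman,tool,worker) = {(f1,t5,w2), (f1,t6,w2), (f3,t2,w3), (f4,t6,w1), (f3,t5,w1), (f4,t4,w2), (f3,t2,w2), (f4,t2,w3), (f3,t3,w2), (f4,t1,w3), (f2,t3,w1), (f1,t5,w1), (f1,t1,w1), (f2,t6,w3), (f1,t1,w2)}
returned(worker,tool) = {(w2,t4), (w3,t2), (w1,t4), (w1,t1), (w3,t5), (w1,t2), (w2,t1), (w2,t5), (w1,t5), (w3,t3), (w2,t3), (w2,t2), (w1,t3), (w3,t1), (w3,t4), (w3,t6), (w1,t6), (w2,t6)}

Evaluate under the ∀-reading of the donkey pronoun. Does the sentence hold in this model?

"him" takes "a worker" as antecedent and "it" takes "a tool"; both are donkey pronouns co-varying with the restrictor.
Strong reading: for every (f,t,w) with issued(f,t,w), returned(w,t).
Restrictor triples: (f1,t1,w1)→returned(w1,t1) ✓  (f1,t1,w2)→returned(w2,t1) ✓  (f1,t5,w1)→returned(w1,t5) ✓  (f1,t5,w2)→returned(w2,t5) ✓  (f1,t6,w2)→returned(w2,t6) ✓  (f2,t3,w1)→returned(w1,t3) ✓  (f2,t6,w3)→returned(w3,t6) ✓  (f3,t2,w2)→returned(w2,t2) ✓  (f3,t2,w3)→returned(w3,t2) ✓  (f3,t3,w2)→returned(w2,t3) ✓  (f3,t5,w1)→returned(w1,t5) ✓  (f4,t1,w3)→returned(w3,t1) ✓  (f4,t2,w3)→returned(w3,t2) ✓  (f4,t4,w2)→returned(w2,t4) ✓  (f4,t6,w1)→returned(w1,t6) ✓
Every restrictor triple satisfies the scope.

True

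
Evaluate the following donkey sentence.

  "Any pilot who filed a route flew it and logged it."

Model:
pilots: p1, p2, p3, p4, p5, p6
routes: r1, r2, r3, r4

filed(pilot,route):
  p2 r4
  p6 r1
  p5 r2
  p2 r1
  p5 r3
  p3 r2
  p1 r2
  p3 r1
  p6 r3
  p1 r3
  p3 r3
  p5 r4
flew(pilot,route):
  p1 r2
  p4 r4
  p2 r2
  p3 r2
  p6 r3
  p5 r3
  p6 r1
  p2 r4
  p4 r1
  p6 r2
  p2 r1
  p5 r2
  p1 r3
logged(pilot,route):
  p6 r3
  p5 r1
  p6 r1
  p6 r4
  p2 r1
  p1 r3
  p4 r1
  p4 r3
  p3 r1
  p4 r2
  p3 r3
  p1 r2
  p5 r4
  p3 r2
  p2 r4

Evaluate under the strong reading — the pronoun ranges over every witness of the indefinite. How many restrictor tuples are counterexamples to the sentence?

5

"it" takes "a route" as antecedent — a donkey pronoun bound across the clause boundary.
Strong reading: for every (p,r) with filed(p,r), flew(p,r) ∧ logged(p,r).
Restrictor pairs: (p1,r2) ✓  (p1,r3) ✓  (p2,r1) ✓  (p2,r4) ✓  (p3,r1) ✗  (p3,r2) ✓  (p3,r3) ✗  (p5,r2) ✗  (p5,r3) ✗  (p5,r4) ✗  (p6,r1) ✓  (p6,r3) ✓
Counterexamples (restrictor pairs failing the scope): 5.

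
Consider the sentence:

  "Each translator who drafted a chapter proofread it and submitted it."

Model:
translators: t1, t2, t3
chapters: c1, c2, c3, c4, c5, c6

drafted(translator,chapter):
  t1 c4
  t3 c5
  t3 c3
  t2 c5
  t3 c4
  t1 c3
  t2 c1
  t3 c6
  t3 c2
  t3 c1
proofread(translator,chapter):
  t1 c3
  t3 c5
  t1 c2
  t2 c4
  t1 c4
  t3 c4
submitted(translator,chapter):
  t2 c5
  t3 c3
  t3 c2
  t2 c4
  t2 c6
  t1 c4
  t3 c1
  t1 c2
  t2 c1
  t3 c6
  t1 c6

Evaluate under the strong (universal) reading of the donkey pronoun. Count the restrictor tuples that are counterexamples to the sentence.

9

"it" takes "a chapter" as antecedent — a donkey pronoun bound across the clause boundary.
Strong reading: for every (t,c) with drafted(t,c), proofread(t,c) ∧ submitted(t,c).
Restrictor pairs: (t1,c3) ✗  (t1,c4) ✓  (t2,c1) ✗  (t2,c5) ✗  (t3,c1) ✗  (t3,c2) ✗  (t3,c3) ✗  (t3,c4) ✗  (t3,c5) ✗  (t3,c6) ✗
Counterexamples (restrictor pairs failing the scope): 9.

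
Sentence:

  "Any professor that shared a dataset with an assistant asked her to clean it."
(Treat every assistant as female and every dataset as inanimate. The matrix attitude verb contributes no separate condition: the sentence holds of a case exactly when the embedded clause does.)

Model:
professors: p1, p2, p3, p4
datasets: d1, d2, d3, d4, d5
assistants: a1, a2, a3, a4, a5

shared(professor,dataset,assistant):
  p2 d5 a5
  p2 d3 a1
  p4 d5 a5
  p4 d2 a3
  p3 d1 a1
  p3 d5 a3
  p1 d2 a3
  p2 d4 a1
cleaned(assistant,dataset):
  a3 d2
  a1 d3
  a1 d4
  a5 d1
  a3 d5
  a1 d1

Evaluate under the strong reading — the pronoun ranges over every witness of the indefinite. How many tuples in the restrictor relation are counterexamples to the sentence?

2

"her" takes "an assistant" as antecedent and "it" takes "a dataset"; both are donkey pronouns co-varying with the restrictor.
Strong reading: for every (p,d,a) with shared(p,d,a), cleaned(a,d).
Restrictor triples: (p1,d2,a3)→cleaned(a3,d2) ✓  (p2,d3,a1)→cleaned(a1,d3) ✓  (p2,d4,a1)→cleaned(a1,d4) ✓  (p2,d5,a5)→cleaned(a5,d5) ✗  (p3,d1,a1)→cleaned(a1,d1) ✓  (p3,d5,a3)→cleaned(a3,d5) ✓  (p4,d2,a3)→cleaned(a3,d2) ✓  (p4,d5,a5)→cleaned(a5,d5) ✗
Counterexamples (restrictor triples failing the scope): 2.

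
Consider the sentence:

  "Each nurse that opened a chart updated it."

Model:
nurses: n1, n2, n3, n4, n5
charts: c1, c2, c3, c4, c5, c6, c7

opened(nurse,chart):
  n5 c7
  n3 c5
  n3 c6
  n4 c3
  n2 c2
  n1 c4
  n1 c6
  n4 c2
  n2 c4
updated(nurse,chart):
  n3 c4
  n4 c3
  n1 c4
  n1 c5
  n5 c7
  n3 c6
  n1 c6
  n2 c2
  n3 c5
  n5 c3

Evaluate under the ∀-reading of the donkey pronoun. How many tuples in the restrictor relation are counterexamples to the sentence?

2

"it" takes "a chart" as antecedent — a donkey pronoun bound across the clause boundary.
Strong reading: for every (n,c) with opened(n,c), updated(n,c).
Restrictor pairs: (n1,c4) ✓  (n1,c6) ✓  (n2,c2) ✓  (n2,c4) ✗  (n3,c5) ✓  (n3,c6) ✓  (n4,c2) ✗  (n4,c3) ✓  (n5,c7) ✓
Counterexamples (restrictor pairs failing the scope): 2.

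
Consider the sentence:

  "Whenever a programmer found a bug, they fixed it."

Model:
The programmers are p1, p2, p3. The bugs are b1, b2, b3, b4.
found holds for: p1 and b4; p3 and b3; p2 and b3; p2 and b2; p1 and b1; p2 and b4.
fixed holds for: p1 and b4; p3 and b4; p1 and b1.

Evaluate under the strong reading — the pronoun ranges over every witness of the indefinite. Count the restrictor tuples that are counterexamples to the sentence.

"it" takes "a bug" as antecedent — a donkey pronoun bound across the clause boundary.
Strong reading: for every (p,b) with found(p,b), fixed(p,b).
Restrictor pairs: (p1,b1) ✓  (p1,b4) ✓  (p2,b2) ✗  (p2,b3) ✗  (p2,b4) ✗  (p3,b3) ✗
Counterexamples (restrictor pairs failing the scope): 4.

4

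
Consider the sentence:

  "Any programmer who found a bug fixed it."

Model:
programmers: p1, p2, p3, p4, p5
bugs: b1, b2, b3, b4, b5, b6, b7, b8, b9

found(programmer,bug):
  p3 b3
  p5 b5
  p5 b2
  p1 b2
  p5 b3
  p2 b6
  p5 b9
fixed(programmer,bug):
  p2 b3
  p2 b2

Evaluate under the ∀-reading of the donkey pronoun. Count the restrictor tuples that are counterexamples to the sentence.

7

"it" takes "a bug" as antecedent — a donkey pronoun bound across the clause boundary.
Strong reading: for every (p,b) with found(p,b), fixed(p,b).
Restrictor pairs: (p1,b2) ✗  (p2,b6) ✗  (p3,b3) ✗  (p5,b2) ✗  (p5,b3) ✗  (p5,b5) ✗  (p5,b9) ✗
Counterexamples (restrictor pairs failing the scope): 7.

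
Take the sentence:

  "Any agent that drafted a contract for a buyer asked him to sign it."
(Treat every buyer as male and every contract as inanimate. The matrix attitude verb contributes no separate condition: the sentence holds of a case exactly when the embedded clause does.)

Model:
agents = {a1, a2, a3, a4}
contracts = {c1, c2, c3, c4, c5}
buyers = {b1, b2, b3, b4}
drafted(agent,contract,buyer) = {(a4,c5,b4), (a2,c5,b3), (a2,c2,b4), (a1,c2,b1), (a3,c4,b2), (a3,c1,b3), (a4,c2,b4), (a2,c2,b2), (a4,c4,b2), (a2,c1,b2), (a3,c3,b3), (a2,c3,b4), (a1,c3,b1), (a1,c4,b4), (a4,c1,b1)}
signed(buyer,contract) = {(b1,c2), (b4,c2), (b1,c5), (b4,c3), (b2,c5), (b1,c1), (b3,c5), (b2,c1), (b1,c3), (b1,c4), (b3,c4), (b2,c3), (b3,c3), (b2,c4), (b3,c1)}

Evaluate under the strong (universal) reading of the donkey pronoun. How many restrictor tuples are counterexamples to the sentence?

3

"him" takes "a buyer" as antecedent and "it" takes "a contract"; both are donkey pronouns co-varying with the restrictor.
Strong reading: for every (a,c,b) with drafted(a,c,b), signed(b,c).
Restrictor triples: (a1,c2,b1)→signed(b1,c2) ✓  (a1,c3,b1)→signed(b1,c3) ✓  (a1,c4,b4)→signed(b4,c4) ✗  (a2,c1,b2)→signed(b2,c1) ✓  (a2,c2,b2)→signed(b2,c2) ✗  (a2,c2,b4)→signed(b4,c2) ✓  (a2,c3,b4)→signed(b4,c3) ✓  (a2,c5,b3)→signed(b3,c5) ✓  (a3,c1,b3)→signed(b3,c1) ✓  (a3,c3,b3)→signed(b3,c3) ✓  (a3,c4,b2)→signed(b2,c4) ✓  (a4,c1,b1)→signed(b1,c1) ✓  (a4,c2,b4)→signed(b4,c2) ✓  (a4,c4,b2)→signed(b2,c4) ✓  (a4,c5,b4)→signed(b4,c5) ✗
Counterexamples (restrictor triples failing the scope): 3.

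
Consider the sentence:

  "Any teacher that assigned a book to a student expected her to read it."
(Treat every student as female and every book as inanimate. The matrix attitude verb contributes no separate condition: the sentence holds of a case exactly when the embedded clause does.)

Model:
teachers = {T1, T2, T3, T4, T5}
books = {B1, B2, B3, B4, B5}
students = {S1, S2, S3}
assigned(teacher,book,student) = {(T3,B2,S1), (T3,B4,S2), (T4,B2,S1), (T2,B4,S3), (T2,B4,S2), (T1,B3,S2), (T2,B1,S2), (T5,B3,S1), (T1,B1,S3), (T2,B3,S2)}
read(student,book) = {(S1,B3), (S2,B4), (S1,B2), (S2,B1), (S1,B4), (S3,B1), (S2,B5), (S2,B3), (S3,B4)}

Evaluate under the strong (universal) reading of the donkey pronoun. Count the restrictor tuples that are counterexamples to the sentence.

0

"her" takes "a student" as antecedent and "it" takes "a book"; both are donkey pronouns co-varying with the restrictor.
Strong reading: for every (t,b,s) with assigned(t,b,s), read(s,b).
Restrictor triples: (T1,B1,S3)→read(S3,B1) ✓  (T1,B3,S2)→read(S2,B3) ✓  (T2,B1,S2)→read(S2,B1) ✓  (T2,B3,S2)→read(S2,B3) ✓  (T2,B4,S2)→read(S2,B4) ✓  (T2,B4,S3)→read(S3,B4) ✓  (T3,B2,S1)→read(S1,B2) ✓  (T3,B4,S2)→read(S2,B4) ✓  (T4,B2,S1)→read(S1,B2) ✓  (T5,B3,S1)→read(S1,B3) ✓
Counterexamples (restrictor triples failing the scope): 0.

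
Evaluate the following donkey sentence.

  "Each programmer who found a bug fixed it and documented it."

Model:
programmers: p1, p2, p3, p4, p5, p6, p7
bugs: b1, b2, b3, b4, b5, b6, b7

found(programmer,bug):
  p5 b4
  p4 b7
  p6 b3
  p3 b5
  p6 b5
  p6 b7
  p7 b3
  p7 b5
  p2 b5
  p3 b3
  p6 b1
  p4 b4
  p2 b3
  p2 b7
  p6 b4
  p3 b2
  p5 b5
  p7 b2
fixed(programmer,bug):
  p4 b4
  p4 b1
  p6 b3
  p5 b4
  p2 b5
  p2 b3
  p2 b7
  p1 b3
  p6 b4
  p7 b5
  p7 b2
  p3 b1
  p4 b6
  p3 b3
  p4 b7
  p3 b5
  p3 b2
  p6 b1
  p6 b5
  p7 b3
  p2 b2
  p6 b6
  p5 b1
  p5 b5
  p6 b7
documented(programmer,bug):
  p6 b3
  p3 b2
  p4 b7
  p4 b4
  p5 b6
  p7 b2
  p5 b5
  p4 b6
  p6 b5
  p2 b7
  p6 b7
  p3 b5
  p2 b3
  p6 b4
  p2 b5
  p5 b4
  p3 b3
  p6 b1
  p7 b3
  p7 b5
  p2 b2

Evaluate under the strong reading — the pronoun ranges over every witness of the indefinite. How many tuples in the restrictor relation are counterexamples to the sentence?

0

"it" takes "a bug" as antecedent — a donkey pronoun bound across the clause boundary.
Strong reading: for every (p,b) with found(p,b), fixed(p,b) ∧ documented(p,b).
Restrictor pairs: (p2,b3) ✓  (p2,b5) ✓  (p2,b7) ✓  (p3,b2) ✓  (p3,b3) ✓  (p3,b5) ✓  (p4,b4) ✓  (p4,b7) ✓  (p5,b4) ✓  (p5,b5) ✓  (p6,b1) ✓  (p6,b3) ✓  (p6,b4) ✓  (p6,b5) ✓  (p6,b7) ✓  (p7,b2) ✓  (p7,b3) ✓  (p7,b5) ✓
Counterexamples (restrictor pairs failing the scope): 0.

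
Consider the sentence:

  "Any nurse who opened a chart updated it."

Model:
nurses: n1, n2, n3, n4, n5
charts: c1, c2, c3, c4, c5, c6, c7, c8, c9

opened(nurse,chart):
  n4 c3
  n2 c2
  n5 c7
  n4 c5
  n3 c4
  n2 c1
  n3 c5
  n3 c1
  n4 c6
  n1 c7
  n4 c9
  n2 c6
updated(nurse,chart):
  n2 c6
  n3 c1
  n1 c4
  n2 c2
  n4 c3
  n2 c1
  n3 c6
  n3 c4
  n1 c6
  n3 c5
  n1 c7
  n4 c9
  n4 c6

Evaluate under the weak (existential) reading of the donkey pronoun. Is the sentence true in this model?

"it" takes "a chart" as antecedent — a donkey pronoun bound across the clause boundary.
Weak reading: every nurse n with some opened-chart has at least one opened-chart c such that updated(n,c).
Per nurse: n1:✓  n2:✓  n3:✓  n4:✓  n5:✗
n5 has no witness among its opened-charts.

False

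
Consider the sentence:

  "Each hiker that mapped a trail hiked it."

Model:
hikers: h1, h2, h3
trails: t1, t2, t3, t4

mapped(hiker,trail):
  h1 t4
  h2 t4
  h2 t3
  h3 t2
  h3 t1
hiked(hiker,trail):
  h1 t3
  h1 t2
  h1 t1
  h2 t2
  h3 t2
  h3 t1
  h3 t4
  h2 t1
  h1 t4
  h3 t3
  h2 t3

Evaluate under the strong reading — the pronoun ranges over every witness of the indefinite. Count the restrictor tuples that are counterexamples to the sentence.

"it" takes "a trail" as antecedent — a donkey pronoun bound across the clause boundary.
Strong reading: for every (h,t) with mapped(h,t), hiked(h,t).
Restrictor pairs: (h1,t4) ✓  (h2,t3) ✓  (h2,t4) ✗  (h3,t1) ✓  (h3,t2) ✓
Counterexamples (restrictor pairs failing the scope): 1.

1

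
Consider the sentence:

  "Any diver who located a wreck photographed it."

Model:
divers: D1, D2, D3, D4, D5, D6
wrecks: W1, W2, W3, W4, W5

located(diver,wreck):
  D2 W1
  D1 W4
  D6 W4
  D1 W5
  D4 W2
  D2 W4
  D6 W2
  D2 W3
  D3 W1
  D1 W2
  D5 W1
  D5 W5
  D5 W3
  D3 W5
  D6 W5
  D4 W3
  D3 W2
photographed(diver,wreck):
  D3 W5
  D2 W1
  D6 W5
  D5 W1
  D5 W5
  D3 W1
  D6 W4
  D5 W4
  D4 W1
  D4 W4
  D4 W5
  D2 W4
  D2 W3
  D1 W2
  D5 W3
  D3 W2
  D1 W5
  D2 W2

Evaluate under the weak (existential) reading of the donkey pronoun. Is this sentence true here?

False

"it" takes "a wreck" as antecedent — a donkey pronoun bound across the clause boundary.
Weak reading: every diver d with some located-wreck has at least one located-wreck w such that photographed(d,w).
Per diver: D1:✓  D2:✓  D3:✓  D4:✗  D5:✓  D6:✓
D4 has no witness among its located-wrecks.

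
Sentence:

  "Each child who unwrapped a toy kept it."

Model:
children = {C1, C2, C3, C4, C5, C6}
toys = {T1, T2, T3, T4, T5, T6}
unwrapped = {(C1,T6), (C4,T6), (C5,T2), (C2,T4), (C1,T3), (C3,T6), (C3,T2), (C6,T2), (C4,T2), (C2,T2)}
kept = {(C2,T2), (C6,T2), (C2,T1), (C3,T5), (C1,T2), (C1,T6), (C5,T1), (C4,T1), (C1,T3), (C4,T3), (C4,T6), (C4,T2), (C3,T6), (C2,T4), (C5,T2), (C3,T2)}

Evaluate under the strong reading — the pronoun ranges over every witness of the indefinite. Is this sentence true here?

True

"it" takes "a toy" as antecedent — a donkey pronoun bound across the clause boundary.
Strong reading: for every (c,t) with unwrapped(c,t), kept(c,t).
Restrictor pairs: (C1,T3) ✓  (C1,T6) ✓  (C2,T2) ✓  (C2,T4) ✓  (C3,T2) ✓  (C3,T6) ✓  (C4,T2) ✓  (C4,T6) ✓  (C5,T2) ✓  (C6,T2) ✓
Every restrictor pair satisfies the scope.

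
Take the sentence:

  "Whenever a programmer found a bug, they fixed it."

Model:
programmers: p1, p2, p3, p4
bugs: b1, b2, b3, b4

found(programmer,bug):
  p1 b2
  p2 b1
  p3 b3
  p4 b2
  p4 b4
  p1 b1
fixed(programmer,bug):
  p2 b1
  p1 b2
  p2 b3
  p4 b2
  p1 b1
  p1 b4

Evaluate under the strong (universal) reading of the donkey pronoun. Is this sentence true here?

"it" takes "a bug" as antecedent — a donkey pronoun bound across the clause boundary.
Strong reading: for every (p,b) with found(p,b), fixed(p,b).
Restrictor pairs: (p1,b1) ✓  (p1,b2) ✓  (p2,b1) ✓  (p3,b3) ✗  (p4,b2) ✓  (p4,b4) ✗
Counterexample: (p3,b3) is in found but fails the scope.

False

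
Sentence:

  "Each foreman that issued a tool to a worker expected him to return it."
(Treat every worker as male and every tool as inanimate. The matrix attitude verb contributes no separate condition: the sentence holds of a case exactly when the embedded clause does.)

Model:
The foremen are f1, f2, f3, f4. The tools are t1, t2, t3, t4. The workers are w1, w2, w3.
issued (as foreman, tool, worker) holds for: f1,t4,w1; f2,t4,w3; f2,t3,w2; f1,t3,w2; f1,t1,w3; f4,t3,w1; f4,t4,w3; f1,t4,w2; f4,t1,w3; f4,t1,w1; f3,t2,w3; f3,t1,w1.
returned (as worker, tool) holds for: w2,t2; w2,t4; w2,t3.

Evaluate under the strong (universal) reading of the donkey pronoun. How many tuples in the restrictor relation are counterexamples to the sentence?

9

"him" takes "a worker" as antecedent and "it" takes "a tool"; both are donkey pronouns co-varying with the restrictor.
Strong reading: for every (f,t,w) with issued(f,t,w), returned(w,t).
Restrictor triples: (f1,t1,w3)→returned(w3,t1) ✗  (f1,t3,w2)→returned(w2,t3) ✓  (f1,t4,w1)→returned(w1,t4) ✗  (f1,t4,w2)→returned(w2,t4) ✓  (f2,t3,w2)→returned(w2,t3) ✓  (f2,t4,w3)→returned(w3,t4) ✗  (f3,t1,w1)→returned(w1,t1) ✗  (f3,t2,w3)→returned(w3,t2) ✗  (f4,t1,w1)→returned(w1,t1) ✗  (f4,t1,w3)→returned(w3,t1) ✗  (f4,t3,w1)→returned(w1,t3) ✗  (f4,t4,w3)→returned(w3,t4) ✗
Counterexamples (restrictor triples failing the scope): 9.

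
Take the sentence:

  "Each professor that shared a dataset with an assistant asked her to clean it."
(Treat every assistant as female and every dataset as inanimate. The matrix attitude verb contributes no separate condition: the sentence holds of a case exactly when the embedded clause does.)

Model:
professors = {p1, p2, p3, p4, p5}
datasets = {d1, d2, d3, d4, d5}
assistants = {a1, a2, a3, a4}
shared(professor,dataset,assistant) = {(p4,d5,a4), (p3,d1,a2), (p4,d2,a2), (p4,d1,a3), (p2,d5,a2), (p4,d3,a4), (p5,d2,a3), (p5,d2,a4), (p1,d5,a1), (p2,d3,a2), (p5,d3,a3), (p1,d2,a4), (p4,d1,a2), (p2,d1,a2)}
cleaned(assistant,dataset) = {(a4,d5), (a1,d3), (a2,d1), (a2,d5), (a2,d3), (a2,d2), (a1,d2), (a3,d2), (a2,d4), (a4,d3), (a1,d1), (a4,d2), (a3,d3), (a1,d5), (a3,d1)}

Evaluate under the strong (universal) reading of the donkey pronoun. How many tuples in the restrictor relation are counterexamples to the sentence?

"her" takes "an assistant" as antecedent and "it" takes "a dataset"; both are donkey pronouns co-varying with the restrictor.
Strong reading: for every (p,d,a) with shared(p,d,a), cleaned(a,d).
Restrictor triples: (p1,d2,a4)→cleaned(a4,d2) ✓  (p1,d5,a1)→cleaned(a1,d5) ✓  (p2,d1,a2)→cleaned(a2,d1) ✓  (p2,d3,a2)→cleaned(a2,d3) ✓  (p2,d5,a2)→cleaned(a2,d5) ✓  (p3,d1,a2)→cleaned(a2,d1) ✓  (p4,d1,a2)→cleaned(a2,d1) ✓  (p4,d1,a3)→cleaned(a3,d1) ✓  (p4,d2,a2)→cleaned(a2,d2) ✓  (p4,d3,a4)→cleaned(a4,d3) ✓  (p4,d5,a4)→cleaned(a4,d5) ✓  (p5,d2,a3)→cleaned(a3,d2) ✓  (p5,d2,a4)→cleaned(a4,d2) ✓  (p5,d3,a3)→cleaned(a3,d3) ✓
Counterexamples (restrictor triples failing the scope): 0.

0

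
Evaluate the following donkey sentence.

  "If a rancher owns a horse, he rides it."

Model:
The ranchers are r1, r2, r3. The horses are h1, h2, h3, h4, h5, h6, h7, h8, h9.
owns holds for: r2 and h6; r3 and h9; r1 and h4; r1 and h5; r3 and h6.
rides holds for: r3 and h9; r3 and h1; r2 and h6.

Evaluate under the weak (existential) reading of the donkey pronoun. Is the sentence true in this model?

"it" takes "a horse" as antecedent — a donkey pronoun bound across the clause boundary.
Weak reading: every rancher r with some owns-horse has at least one owns-horse h such that rides(r,h).
Per rancher: r1:✗  r2:✓  r3:✓
r1 has no witness among its owns-horses.

False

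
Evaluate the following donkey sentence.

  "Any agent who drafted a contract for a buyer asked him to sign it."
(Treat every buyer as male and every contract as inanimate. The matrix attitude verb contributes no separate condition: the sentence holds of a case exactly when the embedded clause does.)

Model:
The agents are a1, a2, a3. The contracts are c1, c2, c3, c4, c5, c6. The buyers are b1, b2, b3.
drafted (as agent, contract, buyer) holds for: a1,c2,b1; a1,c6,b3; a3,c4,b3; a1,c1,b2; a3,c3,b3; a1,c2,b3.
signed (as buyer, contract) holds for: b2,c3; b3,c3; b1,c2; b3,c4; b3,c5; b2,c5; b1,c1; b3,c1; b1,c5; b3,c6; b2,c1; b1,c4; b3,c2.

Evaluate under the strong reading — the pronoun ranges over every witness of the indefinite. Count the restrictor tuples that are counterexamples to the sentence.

"him" takes "a buyer" as antecedent and "it" takes "a contract"; both are donkey pronouns co-varying with the restrictor.
Strong reading: for every (a,c,b) with drafted(a,c,b), signed(b,c).
Restrictor triples: (a1,c1,b2)→signed(b2,c1) ✓  (a1,c2,b1)→signed(b1,c2) ✓  (a1,c2,b3)→signed(b3,c2) ✓  (a1,c6,b3)→signed(b3,c6) ✓  (a3,c3,b3)→signed(b3,c3) ✓  (a3,c4,b3)→signed(b3,c4) ✓
Counterexamples (restrictor triples failing the scope): 0.

0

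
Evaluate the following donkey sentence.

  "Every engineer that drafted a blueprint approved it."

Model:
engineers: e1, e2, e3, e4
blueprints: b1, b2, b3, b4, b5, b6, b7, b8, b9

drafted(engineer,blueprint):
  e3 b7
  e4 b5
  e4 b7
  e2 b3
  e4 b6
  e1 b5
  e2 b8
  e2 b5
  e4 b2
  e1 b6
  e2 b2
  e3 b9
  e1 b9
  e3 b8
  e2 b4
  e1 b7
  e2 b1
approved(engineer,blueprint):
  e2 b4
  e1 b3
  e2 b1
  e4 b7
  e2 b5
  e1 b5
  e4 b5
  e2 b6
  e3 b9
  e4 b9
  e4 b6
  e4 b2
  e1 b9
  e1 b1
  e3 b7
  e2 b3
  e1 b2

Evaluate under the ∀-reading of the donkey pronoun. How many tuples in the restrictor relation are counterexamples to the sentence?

"it" takes "a blueprint" as antecedent — a donkey pronoun bound across the clause boundary.
Strong reading: for every (e,b) with drafted(e,b), approved(e,b).
Restrictor pairs: (e1,b5) ✓  (e1,b6) ✗  (e1,b7) ✗  (e1,b9) ✓  (e2,b1) ✓  (e2,b2) ✗  (e2,b3) ✓  (e2,b4) ✓  (e2,b5) ✓  (e2,b8) ✗  (e3,b7) ✓  (e3,b8) ✗  (e3,b9) ✓  (e4,b2) ✓  (e4,b5) ✓  (e4,b6) ✓  (e4,b7) ✓
Counterexamples (restrictor pairs failing the scope): 5.

5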